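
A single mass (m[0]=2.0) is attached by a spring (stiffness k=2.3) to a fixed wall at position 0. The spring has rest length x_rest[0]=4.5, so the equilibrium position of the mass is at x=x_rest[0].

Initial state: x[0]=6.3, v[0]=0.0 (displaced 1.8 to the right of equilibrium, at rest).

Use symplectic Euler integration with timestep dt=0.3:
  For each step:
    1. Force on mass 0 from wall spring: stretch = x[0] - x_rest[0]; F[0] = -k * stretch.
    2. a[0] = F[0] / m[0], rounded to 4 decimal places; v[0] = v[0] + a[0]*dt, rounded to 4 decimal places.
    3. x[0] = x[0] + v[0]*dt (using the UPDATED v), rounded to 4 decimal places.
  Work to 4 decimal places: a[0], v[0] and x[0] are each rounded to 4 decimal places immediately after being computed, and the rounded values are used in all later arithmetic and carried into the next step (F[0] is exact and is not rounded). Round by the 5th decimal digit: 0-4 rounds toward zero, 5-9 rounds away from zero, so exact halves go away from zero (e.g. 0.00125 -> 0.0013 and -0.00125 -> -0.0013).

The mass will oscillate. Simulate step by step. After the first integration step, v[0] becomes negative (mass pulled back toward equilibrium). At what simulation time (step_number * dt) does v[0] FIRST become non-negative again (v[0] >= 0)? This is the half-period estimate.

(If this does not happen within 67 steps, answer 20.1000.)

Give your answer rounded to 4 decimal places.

Step 0: x=[6.3000] v=[0.0000]
Step 1: x=[6.1137] v=[-0.6210]
Step 2: x=[5.7604] v=[-1.1777]
Step 3: x=[5.2766] v=[-1.6126]
Step 4: x=[4.7125] v=[-1.8805]
Step 5: x=[4.1264] v=[-1.9538]
Step 6: x=[3.5789] v=[-1.8249]
Step 7: x=[3.1268] v=[-1.5071]
Step 8: x=[2.8168] v=[-1.0333]
Step 9: x=[2.6810] v=[-0.4526]
Step 10: x=[2.7335] v=[0.1750]
First v>=0 after going negative at step 10, time=3.0000

Answer: 3.0000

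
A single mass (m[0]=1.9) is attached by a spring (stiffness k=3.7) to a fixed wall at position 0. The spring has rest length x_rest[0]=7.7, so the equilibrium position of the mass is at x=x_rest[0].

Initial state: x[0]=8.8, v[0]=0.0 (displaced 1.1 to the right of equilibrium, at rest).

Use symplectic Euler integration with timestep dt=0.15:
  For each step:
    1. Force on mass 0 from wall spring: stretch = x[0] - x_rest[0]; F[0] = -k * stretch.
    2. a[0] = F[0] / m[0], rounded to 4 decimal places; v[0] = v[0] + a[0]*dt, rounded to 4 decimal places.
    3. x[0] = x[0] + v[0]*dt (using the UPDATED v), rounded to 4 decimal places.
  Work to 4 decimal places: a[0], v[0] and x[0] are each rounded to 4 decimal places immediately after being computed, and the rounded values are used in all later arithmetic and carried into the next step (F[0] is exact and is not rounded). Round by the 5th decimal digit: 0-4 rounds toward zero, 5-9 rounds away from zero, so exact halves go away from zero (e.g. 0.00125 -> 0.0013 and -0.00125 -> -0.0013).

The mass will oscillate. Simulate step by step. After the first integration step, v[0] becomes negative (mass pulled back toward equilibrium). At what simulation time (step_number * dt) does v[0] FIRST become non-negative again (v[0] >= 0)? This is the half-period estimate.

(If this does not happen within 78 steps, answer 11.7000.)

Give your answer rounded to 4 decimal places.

Step 0: x=[8.8000] v=[0.0000]
Step 1: x=[8.7518] v=[-0.3213]
Step 2: x=[8.6575] v=[-0.6285]
Step 3: x=[8.5213] v=[-0.9082]
Step 4: x=[8.3491] v=[-1.1481]
Step 5: x=[8.1484] v=[-1.3377]
Step 6: x=[7.9281] v=[-1.4687]
Step 7: x=[7.6978] v=[-1.5353]
Step 8: x=[7.4676] v=[-1.5347]
Step 9: x=[7.2476] v=[-1.4668]
Step 10: x=[7.0474] v=[-1.3347]
Step 11: x=[6.8758] v=[-1.1441]
Step 12: x=[6.7403] v=[-0.9034]
Step 13: x=[6.6468] v=[-0.6231]
Step 14: x=[6.5995] v=[-0.3155]
Step 15: x=[6.6004] v=[0.0060]
First v>=0 after going negative at step 15, time=2.2500

Answer: 2.2500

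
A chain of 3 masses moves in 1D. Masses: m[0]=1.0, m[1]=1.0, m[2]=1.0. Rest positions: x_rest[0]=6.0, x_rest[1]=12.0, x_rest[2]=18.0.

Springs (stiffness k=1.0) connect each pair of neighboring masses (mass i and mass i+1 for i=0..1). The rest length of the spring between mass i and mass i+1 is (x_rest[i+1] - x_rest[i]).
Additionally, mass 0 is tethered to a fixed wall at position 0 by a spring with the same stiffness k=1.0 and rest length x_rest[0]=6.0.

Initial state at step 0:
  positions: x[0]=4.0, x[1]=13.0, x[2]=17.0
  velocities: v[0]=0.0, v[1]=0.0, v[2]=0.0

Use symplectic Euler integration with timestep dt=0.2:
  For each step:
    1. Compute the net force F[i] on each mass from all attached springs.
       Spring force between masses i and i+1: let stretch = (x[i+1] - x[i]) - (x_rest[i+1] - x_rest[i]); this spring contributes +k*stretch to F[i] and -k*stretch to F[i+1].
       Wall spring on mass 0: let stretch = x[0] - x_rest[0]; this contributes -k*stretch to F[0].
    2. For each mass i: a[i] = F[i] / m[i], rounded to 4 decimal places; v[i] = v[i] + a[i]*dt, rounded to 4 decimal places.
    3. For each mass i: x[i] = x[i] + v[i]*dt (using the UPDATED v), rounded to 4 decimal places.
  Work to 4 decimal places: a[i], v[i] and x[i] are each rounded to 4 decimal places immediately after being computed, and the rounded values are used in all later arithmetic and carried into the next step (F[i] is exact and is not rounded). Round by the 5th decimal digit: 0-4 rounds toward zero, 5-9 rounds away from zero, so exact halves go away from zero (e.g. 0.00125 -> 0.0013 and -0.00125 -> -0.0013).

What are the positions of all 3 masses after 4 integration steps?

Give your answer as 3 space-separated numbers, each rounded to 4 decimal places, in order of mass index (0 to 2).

Step 0: x=[4.0000 13.0000 17.0000] v=[0.0000 0.0000 0.0000]
Step 1: x=[4.2000 12.8000 17.0800] v=[1.0000 -1.0000 0.4000]
Step 2: x=[4.5760 12.4272 17.2288] v=[1.8800 -1.8640 0.7440]
Step 3: x=[5.0830 11.9324 17.4255] v=[2.5350 -2.4739 0.9837]
Step 4: x=[5.6607 11.3834 17.6425] v=[2.8883 -2.7452 1.0851]

Answer: 5.6607 11.3834 17.6425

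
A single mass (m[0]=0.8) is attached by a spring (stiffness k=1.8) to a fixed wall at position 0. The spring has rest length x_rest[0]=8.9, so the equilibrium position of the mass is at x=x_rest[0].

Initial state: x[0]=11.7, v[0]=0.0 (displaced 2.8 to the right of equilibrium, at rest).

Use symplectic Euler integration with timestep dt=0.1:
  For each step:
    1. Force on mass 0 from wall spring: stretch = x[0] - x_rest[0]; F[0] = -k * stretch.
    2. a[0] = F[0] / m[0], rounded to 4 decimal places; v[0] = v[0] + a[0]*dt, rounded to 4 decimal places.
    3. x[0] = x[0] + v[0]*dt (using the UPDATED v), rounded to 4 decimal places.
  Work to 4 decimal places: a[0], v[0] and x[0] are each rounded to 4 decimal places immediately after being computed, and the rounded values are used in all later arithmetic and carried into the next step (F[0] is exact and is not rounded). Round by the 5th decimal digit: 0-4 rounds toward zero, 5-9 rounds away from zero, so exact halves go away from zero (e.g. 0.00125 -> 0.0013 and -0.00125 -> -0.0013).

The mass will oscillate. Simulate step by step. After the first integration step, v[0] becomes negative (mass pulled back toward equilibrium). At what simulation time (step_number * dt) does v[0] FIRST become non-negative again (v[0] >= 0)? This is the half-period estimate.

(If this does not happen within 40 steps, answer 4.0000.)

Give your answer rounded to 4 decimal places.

Answer: 2.1000

Derivation:
Step 0: x=[11.7000] v=[0.0000]
Step 1: x=[11.6370] v=[-0.6300]
Step 2: x=[11.5124] v=[-1.2458]
Step 3: x=[11.3290] v=[-1.8336]
Step 4: x=[11.0910] v=[-2.3801]
Step 5: x=[10.8037] v=[-2.8731]
Step 6: x=[10.4736] v=[-3.3014]
Step 7: x=[10.1081] v=[-3.6555]
Step 8: x=[9.7154] v=[-3.9273]
Step 9: x=[9.3043] v=[-4.1108]
Step 10: x=[8.8841] v=[-4.2018]
Step 11: x=[8.4643] v=[-4.1982]
Step 12: x=[8.0543] v=[-4.1002]
Step 13: x=[7.6633] v=[-3.9099]
Step 14: x=[7.3001] v=[-3.6316]
Step 15: x=[6.9729] v=[-3.2716]
Step 16: x=[6.6891] v=[-2.8380]
Step 17: x=[6.4550] v=[-2.3406]
Step 18: x=[6.2760] v=[-1.7905]
Step 19: x=[6.1560] v=[-1.2001]
Step 20: x=[6.0977] v=[-0.5827]
Step 21: x=[6.1025] v=[0.0478]
First v>=0 after going negative at step 21, time=2.1000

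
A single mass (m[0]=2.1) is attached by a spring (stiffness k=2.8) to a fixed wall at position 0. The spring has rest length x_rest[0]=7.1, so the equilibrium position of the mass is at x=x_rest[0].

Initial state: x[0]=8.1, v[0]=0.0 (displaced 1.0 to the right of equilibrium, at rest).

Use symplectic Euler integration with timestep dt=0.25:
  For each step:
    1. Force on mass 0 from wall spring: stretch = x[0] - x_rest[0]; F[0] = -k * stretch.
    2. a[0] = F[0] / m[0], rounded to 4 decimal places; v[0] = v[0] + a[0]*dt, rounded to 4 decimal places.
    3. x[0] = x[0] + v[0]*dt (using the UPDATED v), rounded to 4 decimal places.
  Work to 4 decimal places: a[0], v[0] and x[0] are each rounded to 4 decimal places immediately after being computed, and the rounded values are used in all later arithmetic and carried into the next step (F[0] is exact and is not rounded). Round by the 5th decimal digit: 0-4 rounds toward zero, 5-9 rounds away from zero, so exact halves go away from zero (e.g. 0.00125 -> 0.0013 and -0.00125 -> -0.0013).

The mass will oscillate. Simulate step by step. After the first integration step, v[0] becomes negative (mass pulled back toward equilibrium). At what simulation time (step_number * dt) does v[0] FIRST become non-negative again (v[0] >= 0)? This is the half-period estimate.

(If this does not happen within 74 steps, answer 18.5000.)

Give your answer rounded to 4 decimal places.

Answer: 2.7500

Derivation:
Step 0: x=[8.1000] v=[0.0000]
Step 1: x=[8.0167] v=[-0.3333]
Step 2: x=[7.8570] v=[-0.6389]
Step 3: x=[7.6342] v=[-0.8912]
Step 4: x=[7.3669] v=[-1.0693]
Step 5: x=[7.0773] v=[-1.1583]
Step 6: x=[6.7896] v=[-1.1507]
Step 7: x=[6.5278] v=[-1.0472]
Step 8: x=[6.3137] v=[-0.8565]
Step 9: x=[6.1651] v=[-0.5944]
Step 10: x=[6.0944] v=[-0.2828]
Step 11: x=[6.1075] v=[0.0524]
First v>=0 after going negative at step 11, time=2.7500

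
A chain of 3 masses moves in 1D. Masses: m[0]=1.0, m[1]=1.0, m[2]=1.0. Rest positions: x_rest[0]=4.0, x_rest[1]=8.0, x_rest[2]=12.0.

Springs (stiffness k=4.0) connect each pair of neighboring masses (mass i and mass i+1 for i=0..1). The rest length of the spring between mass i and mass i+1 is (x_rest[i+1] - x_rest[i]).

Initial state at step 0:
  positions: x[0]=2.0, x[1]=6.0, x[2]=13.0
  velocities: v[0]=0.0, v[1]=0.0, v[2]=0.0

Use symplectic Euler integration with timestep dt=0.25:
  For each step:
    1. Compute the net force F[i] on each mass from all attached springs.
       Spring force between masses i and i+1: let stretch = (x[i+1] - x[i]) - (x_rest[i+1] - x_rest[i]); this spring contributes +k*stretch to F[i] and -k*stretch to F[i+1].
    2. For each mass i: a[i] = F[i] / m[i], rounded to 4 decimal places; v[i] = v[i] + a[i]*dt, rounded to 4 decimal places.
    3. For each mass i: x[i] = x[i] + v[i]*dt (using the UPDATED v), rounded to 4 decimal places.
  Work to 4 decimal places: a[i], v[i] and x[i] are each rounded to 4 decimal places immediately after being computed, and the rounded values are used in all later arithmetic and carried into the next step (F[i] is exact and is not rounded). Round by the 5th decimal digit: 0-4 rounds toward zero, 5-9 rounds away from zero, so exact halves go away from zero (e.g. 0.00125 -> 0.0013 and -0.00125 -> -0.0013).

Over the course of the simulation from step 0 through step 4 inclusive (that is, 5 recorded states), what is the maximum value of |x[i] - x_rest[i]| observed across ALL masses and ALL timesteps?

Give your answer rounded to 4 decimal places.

Answer: 2.3516

Derivation:
Step 0: x=[2.0000 6.0000 13.0000] v=[0.0000 0.0000 0.0000]
Step 1: x=[2.0000 6.7500 12.2500] v=[0.0000 3.0000 -3.0000]
Step 2: x=[2.1875 7.6875 11.1250] v=[0.7500 3.7500 -4.5000]
Step 3: x=[2.7500 8.1094 10.1406] v=[2.2500 1.6875 -3.9375]
Step 4: x=[3.6524 7.6992 9.6484] v=[3.6094 -1.6407 -1.9687]
Max displacement = 2.3516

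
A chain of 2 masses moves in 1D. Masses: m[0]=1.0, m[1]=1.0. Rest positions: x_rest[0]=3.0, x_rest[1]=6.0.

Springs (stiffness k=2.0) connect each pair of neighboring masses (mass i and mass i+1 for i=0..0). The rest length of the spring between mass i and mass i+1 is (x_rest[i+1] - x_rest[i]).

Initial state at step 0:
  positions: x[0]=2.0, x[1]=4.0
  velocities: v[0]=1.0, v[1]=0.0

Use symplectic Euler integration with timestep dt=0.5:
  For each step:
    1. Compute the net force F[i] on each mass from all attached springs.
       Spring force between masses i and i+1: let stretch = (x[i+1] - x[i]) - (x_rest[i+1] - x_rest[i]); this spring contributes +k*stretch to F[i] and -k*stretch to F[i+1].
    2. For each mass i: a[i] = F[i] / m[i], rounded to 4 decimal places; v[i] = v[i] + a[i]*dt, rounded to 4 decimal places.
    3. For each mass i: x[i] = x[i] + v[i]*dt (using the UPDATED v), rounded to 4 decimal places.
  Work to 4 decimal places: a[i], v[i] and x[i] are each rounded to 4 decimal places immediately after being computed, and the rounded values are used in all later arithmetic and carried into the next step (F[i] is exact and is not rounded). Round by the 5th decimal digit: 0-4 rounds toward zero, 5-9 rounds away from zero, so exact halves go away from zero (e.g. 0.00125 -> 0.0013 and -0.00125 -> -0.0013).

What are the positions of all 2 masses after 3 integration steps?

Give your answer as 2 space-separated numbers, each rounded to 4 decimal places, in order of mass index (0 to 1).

Step 0: x=[2.0000 4.0000] v=[1.0000 0.0000]
Step 1: x=[2.0000 4.5000] v=[0.0000 1.0000]
Step 2: x=[1.7500 5.2500] v=[-0.5000 1.5000]
Step 3: x=[1.7500 5.7500] v=[0.0000 1.0000]

Answer: 1.7500 5.7500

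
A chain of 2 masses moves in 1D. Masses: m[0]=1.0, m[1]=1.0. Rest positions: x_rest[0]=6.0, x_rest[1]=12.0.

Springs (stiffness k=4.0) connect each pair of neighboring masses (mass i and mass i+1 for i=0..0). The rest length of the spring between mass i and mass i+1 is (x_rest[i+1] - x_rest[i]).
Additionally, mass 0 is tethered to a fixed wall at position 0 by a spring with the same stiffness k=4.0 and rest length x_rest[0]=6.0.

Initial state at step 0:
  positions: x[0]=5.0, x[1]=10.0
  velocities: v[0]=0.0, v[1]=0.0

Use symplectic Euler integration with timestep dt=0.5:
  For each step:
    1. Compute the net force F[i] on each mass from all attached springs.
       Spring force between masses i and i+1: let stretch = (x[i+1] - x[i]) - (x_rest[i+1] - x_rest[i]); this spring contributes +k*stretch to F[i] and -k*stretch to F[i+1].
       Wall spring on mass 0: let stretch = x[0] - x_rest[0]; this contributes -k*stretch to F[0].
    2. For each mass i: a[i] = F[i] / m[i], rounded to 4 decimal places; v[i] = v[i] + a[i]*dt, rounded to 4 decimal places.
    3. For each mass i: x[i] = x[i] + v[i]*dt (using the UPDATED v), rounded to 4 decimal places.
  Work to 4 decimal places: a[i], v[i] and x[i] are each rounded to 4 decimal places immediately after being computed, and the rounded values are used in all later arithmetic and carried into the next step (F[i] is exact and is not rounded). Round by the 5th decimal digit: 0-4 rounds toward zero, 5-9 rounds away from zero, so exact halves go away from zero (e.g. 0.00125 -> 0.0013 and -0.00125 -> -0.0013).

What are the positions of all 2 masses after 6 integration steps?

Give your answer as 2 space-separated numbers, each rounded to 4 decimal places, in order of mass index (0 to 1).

Answer: 7.0000 13.0000

Derivation:
Step 0: x=[5.0000 10.0000] v=[0.0000 0.0000]
Step 1: x=[5.0000 11.0000] v=[0.0000 2.0000]
Step 2: x=[6.0000 12.0000] v=[2.0000 2.0000]
Step 3: x=[7.0000 13.0000] v=[2.0000 2.0000]
Step 4: x=[7.0000 14.0000] v=[0.0000 2.0000]
Step 5: x=[7.0000 14.0000] v=[0.0000 0.0000]
Step 6: x=[7.0000 13.0000] v=[0.0000 -2.0000]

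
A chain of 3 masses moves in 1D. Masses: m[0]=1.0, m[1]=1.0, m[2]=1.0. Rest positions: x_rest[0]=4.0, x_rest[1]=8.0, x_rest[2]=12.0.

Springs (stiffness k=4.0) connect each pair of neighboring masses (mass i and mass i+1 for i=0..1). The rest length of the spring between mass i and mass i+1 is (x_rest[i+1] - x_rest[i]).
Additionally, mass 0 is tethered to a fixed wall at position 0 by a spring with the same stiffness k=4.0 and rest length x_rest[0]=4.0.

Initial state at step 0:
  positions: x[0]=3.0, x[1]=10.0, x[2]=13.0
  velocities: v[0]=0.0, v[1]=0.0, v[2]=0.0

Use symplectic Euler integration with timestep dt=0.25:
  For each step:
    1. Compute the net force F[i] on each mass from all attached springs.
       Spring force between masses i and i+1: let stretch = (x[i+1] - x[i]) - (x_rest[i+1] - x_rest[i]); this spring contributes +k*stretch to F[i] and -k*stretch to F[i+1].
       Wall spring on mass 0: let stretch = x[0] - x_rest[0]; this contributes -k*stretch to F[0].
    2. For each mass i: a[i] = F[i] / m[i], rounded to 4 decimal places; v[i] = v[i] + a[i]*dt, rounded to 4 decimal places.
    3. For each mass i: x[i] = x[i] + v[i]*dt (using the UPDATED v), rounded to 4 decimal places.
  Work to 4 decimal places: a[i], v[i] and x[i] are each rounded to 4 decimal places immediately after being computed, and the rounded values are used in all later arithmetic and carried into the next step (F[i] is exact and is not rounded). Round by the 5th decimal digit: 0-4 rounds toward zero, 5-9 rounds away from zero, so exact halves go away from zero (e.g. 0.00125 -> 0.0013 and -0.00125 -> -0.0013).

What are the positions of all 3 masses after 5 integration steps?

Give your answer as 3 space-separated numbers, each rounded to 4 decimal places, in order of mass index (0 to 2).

Step 0: x=[3.0000 10.0000 13.0000] v=[0.0000 0.0000 0.0000]
Step 1: x=[4.0000 9.0000 13.2500] v=[4.0000 -4.0000 1.0000]
Step 2: x=[5.2500 7.8125 13.4375] v=[5.0000 -4.7500 0.7500]
Step 3: x=[5.8281 7.3906 13.2188] v=[2.3125 -1.6875 -0.8750]
Step 4: x=[5.3398 8.0352 12.5430] v=[-1.9531 2.5782 -2.7032]
Step 5: x=[4.1904 9.1329 11.7403] v=[-4.5975 4.3906 -3.2110]

Answer: 4.1904 9.1329 11.7403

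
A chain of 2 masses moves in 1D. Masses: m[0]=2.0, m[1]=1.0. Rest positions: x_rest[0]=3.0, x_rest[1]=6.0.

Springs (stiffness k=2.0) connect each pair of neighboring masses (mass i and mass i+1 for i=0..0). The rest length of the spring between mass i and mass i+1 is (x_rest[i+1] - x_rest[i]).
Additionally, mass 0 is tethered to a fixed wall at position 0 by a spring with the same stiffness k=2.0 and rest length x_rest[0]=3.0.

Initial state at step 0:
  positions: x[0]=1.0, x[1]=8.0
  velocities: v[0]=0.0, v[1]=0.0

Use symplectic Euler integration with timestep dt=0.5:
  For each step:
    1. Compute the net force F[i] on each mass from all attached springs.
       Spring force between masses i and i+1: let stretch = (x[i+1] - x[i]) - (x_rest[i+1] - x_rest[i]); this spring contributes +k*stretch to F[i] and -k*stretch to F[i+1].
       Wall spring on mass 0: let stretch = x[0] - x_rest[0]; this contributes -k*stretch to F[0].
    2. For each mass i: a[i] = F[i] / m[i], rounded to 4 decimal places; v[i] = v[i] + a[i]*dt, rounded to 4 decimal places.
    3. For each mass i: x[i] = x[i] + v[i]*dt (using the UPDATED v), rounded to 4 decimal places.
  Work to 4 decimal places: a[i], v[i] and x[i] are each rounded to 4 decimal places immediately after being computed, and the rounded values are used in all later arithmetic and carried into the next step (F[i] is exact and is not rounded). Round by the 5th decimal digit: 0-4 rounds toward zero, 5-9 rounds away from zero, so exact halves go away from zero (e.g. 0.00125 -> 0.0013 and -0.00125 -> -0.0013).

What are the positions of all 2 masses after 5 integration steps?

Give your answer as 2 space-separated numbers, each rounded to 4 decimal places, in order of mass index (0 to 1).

Step 0: x=[1.0000 8.0000] v=[0.0000 0.0000]
Step 1: x=[2.5000 6.0000] v=[3.0000 -4.0000]
Step 2: x=[4.2500 3.7500] v=[3.5000 -4.5000]
Step 3: x=[4.8125 3.2500] v=[1.1250 -1.0000]
Step 4: x=[3.7813 5.0313] v=[-2.0625 3.5625]
Step 5: x=[2.1172 7.6876] v=[-3.3282 5.3125]

Answer: 2.1172 7.6876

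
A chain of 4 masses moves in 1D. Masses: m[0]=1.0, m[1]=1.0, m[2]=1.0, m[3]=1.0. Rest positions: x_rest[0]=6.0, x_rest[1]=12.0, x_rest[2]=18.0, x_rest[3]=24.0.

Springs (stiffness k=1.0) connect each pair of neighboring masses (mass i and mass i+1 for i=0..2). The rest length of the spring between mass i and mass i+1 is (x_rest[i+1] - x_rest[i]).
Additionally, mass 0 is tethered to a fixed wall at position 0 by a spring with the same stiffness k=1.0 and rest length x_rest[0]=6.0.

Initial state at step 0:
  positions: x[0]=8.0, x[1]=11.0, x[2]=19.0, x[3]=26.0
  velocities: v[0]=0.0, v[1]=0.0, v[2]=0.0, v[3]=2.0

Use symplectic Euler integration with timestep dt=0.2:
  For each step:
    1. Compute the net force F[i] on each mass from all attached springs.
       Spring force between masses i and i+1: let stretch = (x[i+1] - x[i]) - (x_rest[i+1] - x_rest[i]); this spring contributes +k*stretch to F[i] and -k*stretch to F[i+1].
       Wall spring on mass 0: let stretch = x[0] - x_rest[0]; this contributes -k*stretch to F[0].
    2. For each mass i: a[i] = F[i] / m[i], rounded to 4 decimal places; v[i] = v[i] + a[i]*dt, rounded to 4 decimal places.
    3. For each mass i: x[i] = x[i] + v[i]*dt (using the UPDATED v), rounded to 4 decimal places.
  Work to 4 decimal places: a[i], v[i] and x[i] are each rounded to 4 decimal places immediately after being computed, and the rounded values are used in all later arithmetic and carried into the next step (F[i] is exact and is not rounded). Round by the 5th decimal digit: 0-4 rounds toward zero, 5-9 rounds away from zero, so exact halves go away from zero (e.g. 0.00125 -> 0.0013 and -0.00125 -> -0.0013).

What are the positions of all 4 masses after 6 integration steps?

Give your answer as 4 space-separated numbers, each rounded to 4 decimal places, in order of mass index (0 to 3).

Answer: 5.2498 13.7044 19.1547 27.0958

Derivation:
Step 0: x=[8.0000 11.0000 19.0000 26.0000] v=[0.0000 0.0000 0.0000 2.0000]
Step 1: x=[7.8000 11.2000 18.9600 26.3600] v=[-1.0000 1.0000 -0.2000 1.8000]
Step 2: x=[7.4240 11.5744 18.9056 26.6640] v=[-1.8800 1.8720 -0.2720 1.5200]
Step 3: x=[6.9171 12.0760 18.8683 26.8977] v=[-2.5347 2.5082 -0.1866 1.1683]
Step 4: x=[6.3398 12.6430 18.8805 27.0502] v=[-2.8863 2.8349 0.0608 0.7624]
Step 5: x=[5.7611 13.2074 18.9699 27.1159] v=[-2.8936 2.8218 0.4472 0.3285]
Step 6: x=[5.2498 13.7044 19.1547 27.0958] v=[-2.5566 2.4850 0.9239 -0.1007]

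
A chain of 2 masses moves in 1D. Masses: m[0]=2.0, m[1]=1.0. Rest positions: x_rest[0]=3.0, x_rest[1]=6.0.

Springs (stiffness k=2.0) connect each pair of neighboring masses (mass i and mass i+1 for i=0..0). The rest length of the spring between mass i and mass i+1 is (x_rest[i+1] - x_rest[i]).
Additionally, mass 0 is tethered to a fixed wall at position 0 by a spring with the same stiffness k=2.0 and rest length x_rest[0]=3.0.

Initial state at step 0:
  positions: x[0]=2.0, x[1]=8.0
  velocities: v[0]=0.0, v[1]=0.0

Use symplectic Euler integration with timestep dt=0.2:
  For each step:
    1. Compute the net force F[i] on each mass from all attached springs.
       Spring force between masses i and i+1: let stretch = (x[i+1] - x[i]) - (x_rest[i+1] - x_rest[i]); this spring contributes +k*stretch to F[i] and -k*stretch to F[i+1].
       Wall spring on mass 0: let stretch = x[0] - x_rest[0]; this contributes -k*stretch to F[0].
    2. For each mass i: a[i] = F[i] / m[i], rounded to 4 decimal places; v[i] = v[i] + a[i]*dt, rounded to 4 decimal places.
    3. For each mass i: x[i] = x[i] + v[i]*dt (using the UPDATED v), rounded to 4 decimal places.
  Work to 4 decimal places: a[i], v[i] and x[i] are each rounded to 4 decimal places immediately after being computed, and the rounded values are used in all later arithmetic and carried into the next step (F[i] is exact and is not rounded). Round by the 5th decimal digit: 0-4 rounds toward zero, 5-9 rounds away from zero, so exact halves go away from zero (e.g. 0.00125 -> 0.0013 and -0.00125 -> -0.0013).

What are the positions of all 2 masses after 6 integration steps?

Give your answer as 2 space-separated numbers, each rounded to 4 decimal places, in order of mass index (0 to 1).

Answer: 4.0318 4.8603

Derivation:
Step 0: x=[2.0000 8.0000] v=[0.0000 0.0000]
Step 1: x=[2.1600 7.7600] v=[0.8000 -1.2000]
Step 2: x=[2.4576 7.3120] v=[1.4880 -2.2400]
Step 3: x=[2.8511 6.7156] v=[1.9674 -2.9818]
Step 4: x=[3.2851 6.0501] v=[2.1701 -3.3276]
Step 5: x=[3.6983 5.4034] v=[2.0661 -3.2336]
Step 6: x=[4.0318 4.8603] v=[1.6675 -2.7156]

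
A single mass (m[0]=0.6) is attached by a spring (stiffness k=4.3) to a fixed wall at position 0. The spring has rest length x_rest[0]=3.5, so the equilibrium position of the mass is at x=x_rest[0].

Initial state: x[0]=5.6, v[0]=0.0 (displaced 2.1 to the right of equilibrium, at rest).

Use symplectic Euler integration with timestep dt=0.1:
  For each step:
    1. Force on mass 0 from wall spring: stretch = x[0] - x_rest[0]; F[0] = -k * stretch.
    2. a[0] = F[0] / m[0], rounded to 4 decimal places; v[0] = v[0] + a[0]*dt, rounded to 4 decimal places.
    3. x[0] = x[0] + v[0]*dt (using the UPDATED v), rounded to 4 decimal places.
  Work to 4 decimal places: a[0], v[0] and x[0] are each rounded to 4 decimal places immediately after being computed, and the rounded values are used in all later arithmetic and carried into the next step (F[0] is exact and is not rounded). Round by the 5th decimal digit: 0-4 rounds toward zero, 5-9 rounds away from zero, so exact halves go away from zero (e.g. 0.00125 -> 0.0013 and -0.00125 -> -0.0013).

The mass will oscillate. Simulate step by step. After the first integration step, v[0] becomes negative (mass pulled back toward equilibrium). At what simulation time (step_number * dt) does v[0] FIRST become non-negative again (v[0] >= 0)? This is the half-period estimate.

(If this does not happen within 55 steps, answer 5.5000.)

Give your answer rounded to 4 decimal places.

Answer: 1.2000

Derivation:
Step 0: x=[5.6000] v=[0.0000]
Step 1: x=[5.4495] v=[-1.5050]
Step 2: x=[5.1593] v=[-2.9021]
Step 3: x=[4.7502] v=[-4.0913]
Step 4: x=[4.2515] v=[-4.9873]
Step 5: x=[3.6989] v=[-5.5259]
Step 6: x=[3.1321] v=[-5.6685]
Step 7: x=[2.5916] v=[-5.4048]
Step 8: x=[2.1162] v=[-4.7538]
Step 9: x=[1.7400] v=[-3.7621]
Step 10: x=[1.4899] v=[-2.5008]
Step 11: x=[1.3839] v=[-1.0602]
Step 12: x=[1.4295] v=[0.4563]
First v>=0 after going negative at step 12, time=1.2000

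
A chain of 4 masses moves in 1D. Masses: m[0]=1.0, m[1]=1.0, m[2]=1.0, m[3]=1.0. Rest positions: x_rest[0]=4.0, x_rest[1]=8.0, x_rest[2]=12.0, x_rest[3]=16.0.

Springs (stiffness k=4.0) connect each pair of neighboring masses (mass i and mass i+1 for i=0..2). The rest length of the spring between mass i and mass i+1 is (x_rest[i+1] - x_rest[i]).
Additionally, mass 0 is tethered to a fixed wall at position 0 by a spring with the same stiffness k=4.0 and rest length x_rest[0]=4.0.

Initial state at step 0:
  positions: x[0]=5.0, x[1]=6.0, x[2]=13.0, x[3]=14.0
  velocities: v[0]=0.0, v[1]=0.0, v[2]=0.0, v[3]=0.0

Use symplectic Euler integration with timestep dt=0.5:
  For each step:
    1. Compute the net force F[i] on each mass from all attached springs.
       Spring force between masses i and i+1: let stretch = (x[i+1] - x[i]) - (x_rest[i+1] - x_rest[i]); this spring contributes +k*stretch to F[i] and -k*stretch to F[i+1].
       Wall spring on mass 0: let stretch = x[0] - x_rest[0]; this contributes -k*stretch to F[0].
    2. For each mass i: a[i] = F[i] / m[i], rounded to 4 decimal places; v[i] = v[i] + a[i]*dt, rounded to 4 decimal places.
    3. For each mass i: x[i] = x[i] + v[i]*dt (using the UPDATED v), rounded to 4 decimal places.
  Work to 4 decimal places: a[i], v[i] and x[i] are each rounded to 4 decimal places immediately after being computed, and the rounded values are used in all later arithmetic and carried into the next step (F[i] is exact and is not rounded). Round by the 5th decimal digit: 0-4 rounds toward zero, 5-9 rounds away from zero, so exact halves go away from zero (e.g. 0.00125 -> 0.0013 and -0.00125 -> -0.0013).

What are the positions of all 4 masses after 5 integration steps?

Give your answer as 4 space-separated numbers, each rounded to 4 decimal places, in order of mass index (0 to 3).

Answer: 7.0000 5.0000 15.0000 15.0000

Derivation:
Step 0: x=[5.0000 6.0000 13.0000 14.0000] v=[0.0000 0.0000 0.0000 0.0000]
Step 1: x=[1.0000 12.0000 7.0000 17.0000] v=[-8.0000 12.0000 -12.0000 6.0000]
Step 2: x=[7.0000 2.0000 16.0000 14.0000] v=[12.0000 -20.0000 18.0000 -6.0000]
Step 3: x=[1.0000 11.0000 9.0000 17.0000] v=[-12.0000 18.0000 -14.0000 6.0000]
Step 4: x=[4.0000 8.0000 12.0000 16.0000] v=[6.0000 -6.0000 6.0000 -2.0000]
Step 5: x=[7.0000 5.0000 15.0000 15.0000] v=[6.0000 -6.0000 6.0000 -2.0000]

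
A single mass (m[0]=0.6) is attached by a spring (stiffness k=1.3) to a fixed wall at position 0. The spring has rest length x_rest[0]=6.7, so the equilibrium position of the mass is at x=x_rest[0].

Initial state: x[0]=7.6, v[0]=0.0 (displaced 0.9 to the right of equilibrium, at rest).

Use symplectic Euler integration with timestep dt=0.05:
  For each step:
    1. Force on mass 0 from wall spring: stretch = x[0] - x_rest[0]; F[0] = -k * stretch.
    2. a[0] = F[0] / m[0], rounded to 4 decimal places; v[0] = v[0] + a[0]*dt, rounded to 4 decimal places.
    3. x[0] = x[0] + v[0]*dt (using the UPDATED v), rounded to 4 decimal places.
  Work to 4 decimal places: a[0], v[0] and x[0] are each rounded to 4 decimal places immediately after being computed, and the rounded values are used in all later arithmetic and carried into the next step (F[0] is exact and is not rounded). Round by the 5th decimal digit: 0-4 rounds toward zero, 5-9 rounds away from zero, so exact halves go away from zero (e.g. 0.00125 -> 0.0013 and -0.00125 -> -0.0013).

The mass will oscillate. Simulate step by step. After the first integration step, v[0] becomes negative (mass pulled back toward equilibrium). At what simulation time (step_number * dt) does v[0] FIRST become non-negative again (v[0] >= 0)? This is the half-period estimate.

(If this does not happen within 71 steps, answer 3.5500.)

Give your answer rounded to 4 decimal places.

Step 0: x=[7.6000] v=[0.0000]
Step 1: x=[7.5951] v=[-0.0975]
Step 2: x=[7.5854] v=[-0.1945]
Step 3: x=[7.5709] v=[-0.2904]
Step 4: x=[7.5517] v=[-0.3848]
Step 5: x=[7.5278] v=[-0.4771]
Step 6: x=[7.4995] v=[-0.5668]
Step 7: x=[7.4668] v=[-0.6534]
Step 8: x=[7.4300] v=[-0.7365]
Step 9: x=[7.3892] v=[-0.8156]
Step 10: x=[7.3447] v=[-0.8903]
Step 11: x=[7.2967] v=[-0.9601]
Step 12: x=[7.2455] v=[-1.0247]
Step 13: x=[7.1913] v=[-1.0838]
Step 14: x=[7.1345] v=[-1.1370]
Step 15: x=[7.0753] v=[-1.1841]
Step 16: x=[7.0141] v=[-1.2248]
Step 17: x=[6.9512] v=[-1.2588]
Step 18: x=[6.8869] v=[-1.2860]
Step 19: x=[6.8216] v=[-1.3063]
Step 20: x=[6.7556] v=[-1.3195]
Step 21: x=[6.6893] v=[-1.3255]
Step 22: x=[6.6231] v=[-1.3243]
Step 23: x=[6.5573] v=[-1.3160]
Step 24: x=[6.4923] v=[-1.3005]
Step 25: x=[6.4284] v=[-1.2780]
Step 26: x=[6.3660] v=[-1.2486]
Step 27: x=[6.3054] v=[-1.2124]
Step 28: x=[6.2469] v=[-1.1697]
Step 29: x=[6.1909] v=[-1.1206]
Step 30: x=[6.1376] v=[-1.0654]
Step 31: x=[6.0874] v=[-1.0045]
Step 32: x=[6.0405] v=[-0.9381]
Step 33: x=[5.9972] v=[-0.8667]
Step 34: x=[5.9577] v=[-0.7906]
Step 35: x=[5.9222] v=[-0.7102]
Step 36: x=[5.8909] v=[-0.6259]
Step 37: x=[5.8640] v=[-0.5382]
Step 38: x=[5.8416] v=[-0.4476]
Step 39: x=[5.8239] v=[-0.3546]
Step 40: x=[5.8109] v=[-0.2597]
Step 41: x=[5.8027] v=[-0.1634]
Step 42: x=[5.7994] v=[-0.0662]
Step 43: x=[5.8010] v=[0.0314]
First v>=0 after going negative at step 43, time=2.1500

Answer: 2.1500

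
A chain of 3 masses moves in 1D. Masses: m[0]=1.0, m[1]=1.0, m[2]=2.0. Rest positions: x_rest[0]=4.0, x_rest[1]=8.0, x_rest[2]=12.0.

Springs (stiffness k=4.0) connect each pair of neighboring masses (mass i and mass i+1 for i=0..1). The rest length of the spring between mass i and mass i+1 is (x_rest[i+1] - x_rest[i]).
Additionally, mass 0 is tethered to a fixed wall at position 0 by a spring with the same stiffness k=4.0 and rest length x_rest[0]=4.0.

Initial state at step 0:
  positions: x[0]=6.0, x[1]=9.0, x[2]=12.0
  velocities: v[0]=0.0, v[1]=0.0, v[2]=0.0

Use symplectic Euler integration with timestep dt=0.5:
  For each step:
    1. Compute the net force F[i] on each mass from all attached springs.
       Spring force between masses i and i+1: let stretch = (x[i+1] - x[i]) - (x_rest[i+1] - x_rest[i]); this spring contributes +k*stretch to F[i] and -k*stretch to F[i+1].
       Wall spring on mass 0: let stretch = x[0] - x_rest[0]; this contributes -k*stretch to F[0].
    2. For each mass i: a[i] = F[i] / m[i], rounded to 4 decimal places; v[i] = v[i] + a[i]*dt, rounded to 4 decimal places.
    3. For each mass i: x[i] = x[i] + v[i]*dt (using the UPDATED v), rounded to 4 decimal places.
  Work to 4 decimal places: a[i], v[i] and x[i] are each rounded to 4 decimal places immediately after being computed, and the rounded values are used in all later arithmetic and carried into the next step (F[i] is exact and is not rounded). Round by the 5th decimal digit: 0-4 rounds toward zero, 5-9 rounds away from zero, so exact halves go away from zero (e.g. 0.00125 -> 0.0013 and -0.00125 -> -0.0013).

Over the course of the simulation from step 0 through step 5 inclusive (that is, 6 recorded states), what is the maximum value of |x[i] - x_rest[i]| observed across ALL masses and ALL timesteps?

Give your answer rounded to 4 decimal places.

Step 0: x=[6.0000 9.0000 12.0000] v=[0.0000 0.0000 0.0000]
Step 1: x=[3.0000 9.0000 12.5000] v=[-6.0000 0.0000 1.0000]
Step 2: x=[3.0000 6.5000 13.2500] v=[0.0000 -5.0000 1.5000]
Step 3: x=[3.5000 7.2500 12.6250] v=[1.0000 1.5000 -1.2500]
Step 4: x=[4.2500 9.6250 11.3125] v=[1.5000 4.7500 -2.6250]
Step 5: x=[6.1250 8.3125 11.1563] v=[3.7500 -2.6250 -0.3125]
Max displacement = 2.1250

Answer: 2.1250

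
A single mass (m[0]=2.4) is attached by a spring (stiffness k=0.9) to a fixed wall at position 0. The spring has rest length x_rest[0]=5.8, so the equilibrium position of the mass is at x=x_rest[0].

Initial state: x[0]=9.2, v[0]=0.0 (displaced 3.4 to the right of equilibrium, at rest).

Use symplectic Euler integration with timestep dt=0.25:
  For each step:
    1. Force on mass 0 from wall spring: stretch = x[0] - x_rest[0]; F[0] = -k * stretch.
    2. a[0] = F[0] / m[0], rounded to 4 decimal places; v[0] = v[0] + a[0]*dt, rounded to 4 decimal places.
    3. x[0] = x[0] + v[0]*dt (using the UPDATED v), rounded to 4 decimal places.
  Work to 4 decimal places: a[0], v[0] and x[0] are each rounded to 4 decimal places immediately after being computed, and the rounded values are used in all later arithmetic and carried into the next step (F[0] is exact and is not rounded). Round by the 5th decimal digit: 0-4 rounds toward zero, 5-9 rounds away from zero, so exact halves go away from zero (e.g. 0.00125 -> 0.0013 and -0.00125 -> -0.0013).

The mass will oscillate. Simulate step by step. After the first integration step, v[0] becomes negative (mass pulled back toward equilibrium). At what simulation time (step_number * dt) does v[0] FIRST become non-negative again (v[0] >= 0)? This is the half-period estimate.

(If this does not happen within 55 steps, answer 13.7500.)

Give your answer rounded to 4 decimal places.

Step 0: x=[9.2000] v=[0.0000]
Step 1: x=[9.1203] v=[-0.3188]
Step 2: x=[8.9628] v=[-0.6301]
Step 3: x=[8.7312] v=[-0.9266]
Step 4: x=[8.4309] v=[-1.2014]
Step 5: x=[8.0689] v=[-1.4481]
Step 6: x=[7.6537] v=[-1.6608]
Step 7: x=[7.1951] v=[-1.8346]
Step 8: x=[6.7038] v=[-1.9654]
Step 9: x=[6.1913] v=[-2.0501]
Step 10: x=[5.6696] v=[-2.0868]
Step 11: x=[5.1510] v=[-2.0746]
Step 12: x=[4.6476] v=[-2.0138]
Step 13: x=[4.1712] v=[-1.9058]
Step 14: x=[3.7329] v=[-1.7531]
Step 15: x=[3.3431] v=[-1.5593]
Step 16: x=[3.0109] v=[-1.3290]
Step 17: x=[2.7440] v=[-1.0675]
Step 18: x=[2.5488] v=[-0.7810]
Step 19: x=[2.4298] v=[-0.4762]
Step 20: x=[2.3897] v=[-0.1603]
Step 21: x=[2.4296] v=[0.1594]
First v>=0 after going negative at step 21, time=5.2500

Answer: 5.2500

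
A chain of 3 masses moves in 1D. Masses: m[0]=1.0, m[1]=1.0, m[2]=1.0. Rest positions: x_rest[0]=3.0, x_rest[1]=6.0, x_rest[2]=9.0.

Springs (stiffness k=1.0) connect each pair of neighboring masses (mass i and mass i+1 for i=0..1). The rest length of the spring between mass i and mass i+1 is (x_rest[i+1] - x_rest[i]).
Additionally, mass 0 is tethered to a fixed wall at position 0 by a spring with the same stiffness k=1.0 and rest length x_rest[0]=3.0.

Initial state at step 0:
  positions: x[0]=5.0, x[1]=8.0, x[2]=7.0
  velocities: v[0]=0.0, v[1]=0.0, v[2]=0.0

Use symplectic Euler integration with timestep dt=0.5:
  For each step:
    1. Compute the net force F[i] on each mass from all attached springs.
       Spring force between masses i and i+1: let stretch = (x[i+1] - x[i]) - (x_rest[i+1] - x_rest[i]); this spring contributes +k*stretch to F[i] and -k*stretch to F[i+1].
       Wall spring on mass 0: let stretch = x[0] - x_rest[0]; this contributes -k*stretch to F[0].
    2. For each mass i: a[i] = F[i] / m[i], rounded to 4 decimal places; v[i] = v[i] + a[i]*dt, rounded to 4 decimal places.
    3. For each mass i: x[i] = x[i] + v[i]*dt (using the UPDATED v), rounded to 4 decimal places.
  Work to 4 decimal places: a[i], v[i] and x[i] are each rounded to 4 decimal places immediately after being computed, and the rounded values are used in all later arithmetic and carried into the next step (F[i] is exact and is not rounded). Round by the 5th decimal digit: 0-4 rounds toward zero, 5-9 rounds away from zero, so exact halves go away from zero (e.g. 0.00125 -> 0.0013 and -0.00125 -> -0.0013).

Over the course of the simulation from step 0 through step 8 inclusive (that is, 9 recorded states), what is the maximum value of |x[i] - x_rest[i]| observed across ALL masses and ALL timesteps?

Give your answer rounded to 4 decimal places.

Step 0: x=[5.0000 8.0000 7.0000] v=[0.0000 0.0000 0.0000]
Step 1: x=[4.5000 7.0000 8.0000] v=[-1.0000 -2.0000 2.0000]
Step 2: x=[3.5000 5.6250 9.5000] v=[-2.0000 -2.7500 3.0000]
Step 3: x=[2.1563 4.6875 10.7813] v=[-2.6875 -1.8750 2.5625]
Step 4: x=[0.9063 4.6407 11.2891] v=[-2.5001 -0.0937 1.0156]
Step 5: x=[0.3633 5.3224 10.8848] v=[-1.0861 1.3633 -0.8086]
Step 6: x=[0.9692 6.1549 9.8399] v=[1.2118 1.6650 -2.0898]
Step 7: x=[2.6293 6.6123 8.6238] v=[3.3201 0.9147 -2.4323]
Step 8: x=[4.6278 6.5768 7.6548] v=[3.9970 -0.0711 -1.9381]
Max displacement = 2.6367

Answer: 2.6367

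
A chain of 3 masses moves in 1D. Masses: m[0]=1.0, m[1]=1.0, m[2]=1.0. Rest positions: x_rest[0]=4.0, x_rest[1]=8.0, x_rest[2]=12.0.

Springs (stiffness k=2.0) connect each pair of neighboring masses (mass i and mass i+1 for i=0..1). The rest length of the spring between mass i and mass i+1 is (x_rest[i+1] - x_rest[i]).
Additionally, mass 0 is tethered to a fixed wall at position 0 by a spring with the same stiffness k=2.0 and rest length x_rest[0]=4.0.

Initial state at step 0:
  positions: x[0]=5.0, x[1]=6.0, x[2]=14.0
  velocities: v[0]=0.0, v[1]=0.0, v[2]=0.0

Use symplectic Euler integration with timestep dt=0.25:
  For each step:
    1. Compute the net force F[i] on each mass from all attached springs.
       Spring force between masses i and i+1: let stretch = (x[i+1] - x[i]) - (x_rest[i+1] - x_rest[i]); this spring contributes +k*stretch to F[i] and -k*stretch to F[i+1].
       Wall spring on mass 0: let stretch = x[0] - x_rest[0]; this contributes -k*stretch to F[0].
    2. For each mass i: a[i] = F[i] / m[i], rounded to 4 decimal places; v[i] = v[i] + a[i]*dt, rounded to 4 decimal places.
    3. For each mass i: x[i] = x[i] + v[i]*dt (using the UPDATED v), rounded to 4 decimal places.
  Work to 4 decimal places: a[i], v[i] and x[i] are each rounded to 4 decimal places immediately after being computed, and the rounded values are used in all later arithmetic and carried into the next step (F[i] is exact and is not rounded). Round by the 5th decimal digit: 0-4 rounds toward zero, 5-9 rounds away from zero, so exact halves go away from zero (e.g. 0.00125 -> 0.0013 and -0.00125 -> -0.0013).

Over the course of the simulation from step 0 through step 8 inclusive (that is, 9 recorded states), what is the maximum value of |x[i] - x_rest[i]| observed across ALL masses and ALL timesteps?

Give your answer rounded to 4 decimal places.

Step 0: x=[5.0000 6.0000 14.0000] v=[0.0000 0.0000 0.0000]
Step 1: x=[4.5000 6.8750 13.5000] v=[-2.0000 3.5000 -2.0000]
Step 2: x=[3.7344 8.2813 12.6719] v=[-3.0625 5.6250 -3.3125]
Step 3: x=[3.0703 9.6680 11.7950] v=[-2.6563 5.5469 -3.5078]
Step 4: x=[2.8472 10.4959 11.1522] v=[-0.8926 3.3116 -2.5713]
Step 5: x=[3.2243 10.4498 10.9273] v=[1.5082 -0.1846 -0.8995]
Step 6: x=[4.1015 9.5602 11.1428] v=[3.5088 -3.5586 0.8618]
Step 7: x=[5.1484 8.1860 11.6604] v=[4.1874 -5.4967 2.0705]
Step 8: x=[5.9314 6.8664 12.2437] v=[3.1320 -5.2783 2.3333]
Max displacement = 2.4959

Answer: 2.4959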